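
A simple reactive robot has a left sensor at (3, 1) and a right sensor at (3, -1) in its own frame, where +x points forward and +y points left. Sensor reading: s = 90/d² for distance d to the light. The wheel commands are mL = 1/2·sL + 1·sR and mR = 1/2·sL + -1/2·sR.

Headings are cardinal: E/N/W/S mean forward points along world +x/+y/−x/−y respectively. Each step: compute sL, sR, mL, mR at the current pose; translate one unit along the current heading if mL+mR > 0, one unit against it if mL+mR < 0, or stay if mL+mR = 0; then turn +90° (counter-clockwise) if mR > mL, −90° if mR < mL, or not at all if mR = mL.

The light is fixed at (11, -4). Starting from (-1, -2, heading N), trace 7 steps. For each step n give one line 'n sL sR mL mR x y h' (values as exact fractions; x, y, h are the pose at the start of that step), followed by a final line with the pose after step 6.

n=0: pose=(-1,-2,N); sL=45/97, sR=45/73; mL=12015/14162, mR=-540/7081; mL+mR=10935/14162 → advance +1; mR−mL=-135/146 → turn -1·90°
n=1: pose=(-1,-1,E); sL=90/97, sR=18/17; mL=2511/1649, mR=-108/1649; mL+mR=2403/1649 → advance +1; mR−mL=-27/17 → turn -1·90°
n=2: pose=(0,-1,S); sL=9/10, sR=5/8; mL=43/40, mR=11/80; mL+mR=97/80 → advance +1; mR−mL=-15/16 → turn -1·90°
n=3: pose=(0,-2,W); sL=90/197, sR=18/41; mL=5391/8077, mR=72/8077; mL+mR=5463/8077 → advance +1; mR−mL=-27/41 → turn -1·90°
n=4: pose=(-1,-2,N); sL=45/97, sR=45/73; mL=12015/14162, mR=-540/7081; mL+mR=10935/14162 → advance +1; mR−mL=-135/146 → turn -1·90°
n=5: pose=(-1,-1,E); sL=90/97, sR=18/17; mL=2511/1649, mR=-108/1649; mL+mR=2403/1649 → advance +1; mR−mL=-27/17 → turn -1·90°
n=6: pose=(0,-1,S); sL=9/10, sR=5/8; mL=43/40, mR=11/80; mL+mR=97/80 → advance +1; mR−mL=-15/16 → turn -1·90°

0 45/97 45/73 12015/14162 -540/7081 -1 -2 N
1 90/97 18/17 2511/1649 -108/1649 -1 -1 E
2 9/10 5/8 43/40 11/80 0 -1 S
3 90/197 18/41 5391/8077 72/8077 0 -2 W
4 45/97 45/73 12015/14162 -540/7081 -1 -2 N
5 90/97 18/17 2511/1649 -108/1649 -1 -1 E
6 9/10 5/8 43/40 11/80 0 -1 S
final 0 -2 W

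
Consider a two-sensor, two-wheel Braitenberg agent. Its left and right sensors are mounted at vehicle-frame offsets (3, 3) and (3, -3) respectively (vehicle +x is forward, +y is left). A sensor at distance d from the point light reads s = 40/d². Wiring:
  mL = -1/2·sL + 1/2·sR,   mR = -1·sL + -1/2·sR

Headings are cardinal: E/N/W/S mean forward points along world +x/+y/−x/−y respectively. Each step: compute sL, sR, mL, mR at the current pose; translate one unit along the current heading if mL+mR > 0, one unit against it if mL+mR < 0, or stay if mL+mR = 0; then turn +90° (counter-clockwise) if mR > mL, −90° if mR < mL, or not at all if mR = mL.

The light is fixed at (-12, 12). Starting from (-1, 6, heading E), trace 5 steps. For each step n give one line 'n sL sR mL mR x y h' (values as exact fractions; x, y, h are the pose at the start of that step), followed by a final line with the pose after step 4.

0 8/41 40/277 -288/11357 -3036/11357 -1 6 E
1 4/25 4/13 24/325 -102/325 -2 6 S
2 40/113 40/53 1200/5989 -4380/5989 -2 7 W
3 10/17 1/5 -33/170 -117/170 -1 7 N
4 8/41 40/277 -288/11357 -3036/11357 -1 6 E
final -2 6 S

n=0: pose=(-1,6,E); sL=8/41, sR=40/277; mL=-288/11357, mR=-3036/11357; mL+mR=-12/41 → advance -1; mR−mL=-2748/11357 → turn -1·90°
n=1: pose=(-2,6,S); sL=4/25, sR=4/13; mL=24/325, mR=-102/325; mL+mR=-6/25 → advance -1; mR−mL=-126/325 → turn -1·90°
n=2: pose=(-2,7,W); sL=40/113, sR=40/53; mL=1200/5989, mR=-4380/5989; mL+mR=-60/113 → advance -1; mR−mL=-5580/5989 → turn -1·90°
n=3: pose=(-1,7,N); sL=10/17, sR=1/5; mL=-33/170, mR=-117/170; mL+mR=-15/17 → advance -1; mR−mL=-42/85 → turn -1·90°
n=4: pose=(-1,6,E); sL=8/41, sR=40/277; mL=-288/11357, mR=-3036/11357; mL+mR=-12/41 → advance -1; mR−mL=-2748/11357 → turn -1·90°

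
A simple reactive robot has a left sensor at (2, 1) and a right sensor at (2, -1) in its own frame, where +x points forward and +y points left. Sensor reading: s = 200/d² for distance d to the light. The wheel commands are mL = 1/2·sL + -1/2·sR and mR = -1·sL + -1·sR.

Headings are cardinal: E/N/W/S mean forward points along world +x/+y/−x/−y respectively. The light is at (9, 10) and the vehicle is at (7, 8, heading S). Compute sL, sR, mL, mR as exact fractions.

200/17 8 32/17 -336/17

left sensor world pos  = (8, 6); dL² = 17
right sensor world pos = (6, 6); dR² = 25
sL = 200/17 = 200/17
sR = 200/25 = 8
mL = 1/2·sL + -1/2·sR = 32/17
mR = -1·sL + -1·sR = -336/17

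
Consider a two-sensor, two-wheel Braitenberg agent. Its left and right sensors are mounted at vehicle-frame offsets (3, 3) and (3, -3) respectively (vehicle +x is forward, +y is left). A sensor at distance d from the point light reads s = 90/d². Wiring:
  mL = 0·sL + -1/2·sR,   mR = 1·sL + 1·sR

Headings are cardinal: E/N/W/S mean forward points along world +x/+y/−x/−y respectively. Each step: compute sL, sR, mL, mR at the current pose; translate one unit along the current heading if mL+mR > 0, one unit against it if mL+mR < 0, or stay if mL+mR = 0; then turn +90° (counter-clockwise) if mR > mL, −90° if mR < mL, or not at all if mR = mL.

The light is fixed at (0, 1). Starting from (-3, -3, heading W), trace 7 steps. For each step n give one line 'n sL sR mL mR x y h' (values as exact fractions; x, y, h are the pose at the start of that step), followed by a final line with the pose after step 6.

n=0: pose=(-3,-3,W); sL=18/17, sR=90/37; mL=-45/37, mR=2196/629; mL+mR=1431/629 → advance +1; mR−mL=2961/629 → turn +1·90°
n=1: pose=(-4,-3,S); sL=9/5, sR=45/49; mL=-45/98, mR=666/245; mL+mR=1107/490 → advance +1; mR−mL=1557/490 → turn +1·90°
n=2: pose=(-4,-4,E); sL=18, sR=18/13; mL=-9/13, mR=252/13; mL+mR=243/13 → advance +1; mR−mL=261/13 → turn +1·90°
n=3: pose=(-3,-4,N); sL=9/4, sR=45/2; mL=-45/4, mR=99/4; mL+mR=27/2 → advance +1; mR−mL=36 → turn +1·90°
n=4: pose=(-3,-3,W); sL=18/17, sR=90/37; mL=-45/37, mR=2196/629; mL+mR=1431/629 → advance +1; mR−mL=2961/629 → turn +1·90°
n=5: pose=(-4,-3,S); sL=9/5, sR=45/49; mL=-45/98, mR=666/245; mL+mR=1107/490 → advance +1; mR−mL=1557/490 → turn +1·90°
n=6: pose=(-4,-4,E); sL=18, sR=18/13; mL=-9/13, mR=252/13; mL+mR=243/13 → advance +1; mR−mL=261/13 → turn +1·90°

0 18/17 90/37 -45/37 2196/629 -3 -3 W
1 9/5 45/49 -45/98 666/245 -4 -3 S
2 18 18/13 -9/13 252/13 -4 -4 E
3 9/4 45/2 -45/4 99/4 -3 -4 N
4 18/17 90/37 -45/37 2196/629 -3 -3 W
5 9/5 45/49 -45/98 666/245 -4 -3 S
6 18 18/13 -9/13 252/13 -4 -4 E
final -3 -4 N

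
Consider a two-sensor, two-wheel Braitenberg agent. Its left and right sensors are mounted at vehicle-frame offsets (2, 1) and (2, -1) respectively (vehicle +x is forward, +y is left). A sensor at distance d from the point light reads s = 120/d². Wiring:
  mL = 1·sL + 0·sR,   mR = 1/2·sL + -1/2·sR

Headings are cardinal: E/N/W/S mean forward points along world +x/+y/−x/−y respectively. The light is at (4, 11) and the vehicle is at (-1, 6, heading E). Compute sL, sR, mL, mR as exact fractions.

24/5 8/3 24/5 16/15

left sensor world pos  = (1, 7); dL² = 25
right sensor world pos = (1, 5); dR² = 45
sL = 120/25 = 24/5
sR = 120/45 = 8/3
mL = 1·sL + 0·sR = 24/5
mR = 1/2·sL + -1/2·sR = 16/15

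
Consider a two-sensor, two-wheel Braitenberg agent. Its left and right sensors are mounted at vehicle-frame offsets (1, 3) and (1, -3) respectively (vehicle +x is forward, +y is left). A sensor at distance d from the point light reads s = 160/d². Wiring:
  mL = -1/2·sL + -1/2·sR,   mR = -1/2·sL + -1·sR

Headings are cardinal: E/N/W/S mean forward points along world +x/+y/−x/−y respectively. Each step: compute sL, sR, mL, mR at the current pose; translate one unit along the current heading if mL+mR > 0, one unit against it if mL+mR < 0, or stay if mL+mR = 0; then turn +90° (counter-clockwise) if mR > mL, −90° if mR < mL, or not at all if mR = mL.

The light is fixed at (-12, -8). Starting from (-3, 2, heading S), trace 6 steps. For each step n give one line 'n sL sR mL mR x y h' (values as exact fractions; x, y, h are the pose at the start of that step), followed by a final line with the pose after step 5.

n=0: pose=(-3,2,S); sL=32/45, sR=160/117; mL=-608/585, mR=-112/65; mL+mR=-1616/585 → advance -1; mR−mL=-80/117 → turn -1·90°
n=1: pose=(-3,3,W); sL=5/4, sR=8/13; mL=-97/104, mR=-129/104; mL+mR=-113/52 → advance -1; mR−mL=-4/13 → turn -1·90°
n=2: pose=(-2,3,N); sL=160/193, sR=160/313; mL=-40480/60409, mR=-55920/60409; mL+mR=-96400/60409 → advance -1; mR−mL=-80/313 → turn -1·90°
n=3: pose=(-2,2,E); sL=16/29, sR=16/17; mL=-368/493, mR=-600/493; mL+mR=-968/493 → advance -1; mR−mL=-8/17 → turn -1·90°
n=4: pose=(-3,2,S); sL=32/45, sR=160/117; mL=-608/585, mR=-112/65; mL+mR=-1616/585 → advance -1; mR−mL=-80/117 → turn -1·90°
n=5: pose=(-3,3,W); sL=5/4, sR=8/13; mL=-97/104, mR=-129/104; mL+mR=-113/52 → advance -1; mR−mL=-4/13 → turn -1·90°

0 32/45 160/117 -608/585 -112/65 -3 2 S
1 5/4 8/13 -97/104 -129/104 -3 3 W
2 160/193 160/313 -40480/60409 -55920/60409 -2 3 N
3 16/29 16/17 -368/493 -600/493 -2 2 E
4 32/45 160/117 -608/585 -112/65 -3 2 S
5 5/4 8/13 -97/104 -129/104 -3 3 W
final -2 3 N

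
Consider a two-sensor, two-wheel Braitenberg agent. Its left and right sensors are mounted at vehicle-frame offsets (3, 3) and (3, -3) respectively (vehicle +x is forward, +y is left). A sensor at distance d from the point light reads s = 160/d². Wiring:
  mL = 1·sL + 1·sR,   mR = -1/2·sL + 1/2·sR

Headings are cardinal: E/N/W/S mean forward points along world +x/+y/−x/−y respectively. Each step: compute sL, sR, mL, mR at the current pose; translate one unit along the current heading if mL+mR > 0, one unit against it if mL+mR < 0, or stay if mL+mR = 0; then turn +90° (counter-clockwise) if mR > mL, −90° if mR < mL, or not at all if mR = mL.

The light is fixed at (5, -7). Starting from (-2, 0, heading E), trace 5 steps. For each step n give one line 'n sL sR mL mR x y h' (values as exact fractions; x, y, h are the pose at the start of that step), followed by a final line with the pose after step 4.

0 40/29 5 185/29 105/58 -2 0 E
1 32/5 160/97 3904/485 -1152/485 -1 0 S
2 16/9 80/81 224/81 -32/81 -1 -1 W
3 160/181 160/97 44480/17557 6720/17557 -2 -1 N
4 40/29 5 185/29 105/58 -2 0 E
final -1 0 S

n=0: pose=(-2,0,E); sL=40/29, sR=5; mL=185/29, mR=105/58; mL+mR=475/58 → advance +1; mR−mL=-265/58 → turn -1·90°
n=1: pose=(-1,0,S); sL=32/5, sR=160/97; mL=3904/485, mR=-1152/485; mL+mR=2752/485 → advance +1; mR−mL=-5056/485 → turn -1·90°
n=2: pose=(-1,-1,W); sL=16/9, sR=80/81; mL=224/81, mR=-32/81; mL+mR=64/27 → advance +1; mR−mL=-256/81 → turn -1·90°
n=3: pose=(-2,-1,N); sL=160/181, sR=160/97; mL=44480/17557, mR=6720/17557; mL+mR=51200/17557 → advance +1; mR−mL=-37760/17557 → turn -1·90°
n=4: pose=(-2,0,E); sL=40/29, sR=5; mL=185/29, mR=105/58; mL+mR=475/58 → advance +1; mR−mL=-265/58 → turn -1·90°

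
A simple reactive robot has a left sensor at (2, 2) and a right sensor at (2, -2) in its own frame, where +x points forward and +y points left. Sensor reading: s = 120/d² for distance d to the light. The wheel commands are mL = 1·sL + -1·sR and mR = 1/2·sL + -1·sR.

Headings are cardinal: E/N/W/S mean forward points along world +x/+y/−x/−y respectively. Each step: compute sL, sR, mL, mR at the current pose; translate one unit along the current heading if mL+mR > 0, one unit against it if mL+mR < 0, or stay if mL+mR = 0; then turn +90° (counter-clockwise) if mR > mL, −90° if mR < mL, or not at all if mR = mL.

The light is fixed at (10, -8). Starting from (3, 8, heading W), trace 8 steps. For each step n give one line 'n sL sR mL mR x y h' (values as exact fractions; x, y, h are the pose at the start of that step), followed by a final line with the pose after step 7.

0 120/277 8/27 1024/7479 -596/7479 3 8 W
1 15/53 1/3 -8/159 -61/318 2 8 N
2 24/65 24/41 -576/2665 -1068/2665 2 7 E
3 60/109 12/29 432/3161 -438/3161 1 7 S
4 120/317 24/89 3072/28213 -2268/28213 1 8 W
5 10/39 30/97 -200/3783 -685/3783 0 8 N
6 120/353 120/233 -14400/82249 -28380/82249 0 7 E
7 12/25 60/169 528/4225 -486/4225 -1 7 S
final -1 6 W

n=0: pose=(3,8,W); sL=120/277, sR=8/27; mL=1024/7479, mR=-596/7479; mL+mR=428/7479 → advance +1; mR−mL=-60/277 → turn -1·90°
n=1: pose=(2,8,N); sL=15/53, sR=1/3; mL=-8/159, mR=-61/318; mL+mR=-77/318 → advance -1; mR−mL=-15/106 → turn -1·90°
n=2: pose=(2,7,E); sL=24/65, sR=24/41; mL=-576/2665, mR=-1068/2665; mL+mR=-1644/2665 → advance -1; mR−mL=-12/65 → turn -1·90°
n=3: pose=(1,7,S); sL=60/109, sR=12/29; mL=432/3161, mR=-438/3161; mL+mR=-6/3161 → advance -1; mR−mL=-30/109 → turn -1·90°
n=4: pose=(1,8,W); sL=120/317, sR=24/89; mL=3072/28213, mR=-2268/28213; mL+mR=804/28213 → advance +1; mR−mL=-60/317 → turn -1·90°
n=5: pose=(0,8,N); sL=10/39, sR=30/97; mL=-200/3783, mR=-685/3783; mL+mR=-295/1261 → advance -1; mR−mL=-5/39 → turn -1·90°
n=6: pose=(0,7,E); sL=120/353, sR=120/233; mL=-14400/82249, mR=-28380/82249; mL+mR=-42780/82249 → advance -1; mR−mL=-60/353 → turn -1·90°
n=7: pose=(-1,7,S); sL=12/25, sR=60/169; mL=528/4225, mR=-486/4225; mL+mR=42/4225 → advance +1; mR−mL=-6/25 → turn -1·90°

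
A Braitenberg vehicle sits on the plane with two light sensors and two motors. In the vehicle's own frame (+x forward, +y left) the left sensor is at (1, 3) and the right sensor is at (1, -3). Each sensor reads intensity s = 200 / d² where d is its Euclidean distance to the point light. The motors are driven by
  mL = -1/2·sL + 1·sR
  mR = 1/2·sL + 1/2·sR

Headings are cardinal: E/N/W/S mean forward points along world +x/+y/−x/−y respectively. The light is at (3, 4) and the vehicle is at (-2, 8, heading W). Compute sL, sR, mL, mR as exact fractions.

left sensor world pos  = (-3, 5); dL² = 37
right sensor world pos = (-3, 11); dR² = 85
sL = 200/37 = 200/37
sR = 200/85 = 40/17
mL = -1/2·sL + 1·sR = -220/629
mR = 1/2·sL + 1/2·sR = 2440/629

200/37 40/17 -220/629 2440/629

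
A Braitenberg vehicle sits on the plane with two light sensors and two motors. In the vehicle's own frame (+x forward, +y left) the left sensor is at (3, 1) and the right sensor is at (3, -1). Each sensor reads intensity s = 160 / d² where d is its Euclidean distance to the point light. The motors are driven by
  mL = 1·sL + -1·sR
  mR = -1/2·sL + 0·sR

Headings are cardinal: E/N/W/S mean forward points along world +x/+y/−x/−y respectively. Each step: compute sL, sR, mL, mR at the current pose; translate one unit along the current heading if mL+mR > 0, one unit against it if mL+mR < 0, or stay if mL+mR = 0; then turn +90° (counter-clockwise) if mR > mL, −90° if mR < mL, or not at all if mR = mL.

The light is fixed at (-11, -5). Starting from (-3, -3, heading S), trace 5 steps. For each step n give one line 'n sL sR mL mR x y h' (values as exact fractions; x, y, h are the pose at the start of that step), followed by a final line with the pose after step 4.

n=0: pose=(-3,-3,S); sL=80/41, sR=16/5; mL=-256/205, mR=-40/41; mL+mR=-456/205 → advance -1; mR−mL=56/205 → turn +1·90°
n=1: pose=(-3,-2,E); sL=160/137, sR=32/25; mL=-384/3425, mR=-80/137; mL+mR=-2384/3425 → advance -1; mR−mL=-1616/3425 → turn -1·90°
n=2: pose=(-4,-2,S); sL=5/2, sR=40/9; mL=-35/18, mR=-5/4; mL+mR=-115/36 → advance -1; mR−mL=25/36 → turn +1·90°
n=3: pose=(-4,-1,E); sL=32/25, sR=160/109; mL=-512/2725, mR=-16/25; mL+mR=-2256/2725 → advance -1; mR−mL=-1232/2725 → turn -1·90°
n=4: pose=(-5,-1,S); sL=16/5, sR=80/13; mL=-192/65, mR=-8/5; mL+mR=-296/65 → advance -1; mR−mL=88/65 → turn +1·90°

0 80/41 16/5 -256/205 -40/41 -3 -3 S
1 160/137 32/25 -384/3425 -80/137 -3 -2 E
2 5/2 40/9 -35/18 -5/4 -4 -2 S
3 32/25 160/109 -512/2725 -16/25 -4 -1 E
4 16/5 80/13 -192/65 -8/5 -5 -1 S
final -5 0 E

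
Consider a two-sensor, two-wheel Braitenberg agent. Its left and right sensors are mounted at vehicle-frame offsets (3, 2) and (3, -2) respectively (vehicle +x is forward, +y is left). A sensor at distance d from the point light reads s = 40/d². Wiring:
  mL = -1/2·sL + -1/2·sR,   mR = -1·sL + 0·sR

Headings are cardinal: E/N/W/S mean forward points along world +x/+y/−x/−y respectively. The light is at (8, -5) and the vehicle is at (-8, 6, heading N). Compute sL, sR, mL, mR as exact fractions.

1/13 5/49 -57/637 -1/13

left sensor world pos  = (-10, 9); dL² = 520
right sensor world pos = (-6, 9); dR² = 392
sL = 40/520 = 1/13
sR = 40/392 = 5/49
mL = -1/2·sL + -1/2·sR = -57/637
mR = -1·sL + 0·sR = -1/13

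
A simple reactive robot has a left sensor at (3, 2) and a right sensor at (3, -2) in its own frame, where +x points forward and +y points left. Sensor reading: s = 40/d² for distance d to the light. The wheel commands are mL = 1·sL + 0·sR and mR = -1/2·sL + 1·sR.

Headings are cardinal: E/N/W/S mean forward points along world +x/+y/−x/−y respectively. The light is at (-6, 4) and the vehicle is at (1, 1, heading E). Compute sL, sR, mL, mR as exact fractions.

left sensor world pos  = (4, 3); dL² = 101
right sensor world pos = (4, -1); dR² = 125
sL = 40/101 = 40/101
sR = 40/125 = 8/25
mL = 1·sL + 0·sR = 40/101
mR = -1/2·sL + 1·sR = 308/2525

40/101 8/25 40/101 308/2525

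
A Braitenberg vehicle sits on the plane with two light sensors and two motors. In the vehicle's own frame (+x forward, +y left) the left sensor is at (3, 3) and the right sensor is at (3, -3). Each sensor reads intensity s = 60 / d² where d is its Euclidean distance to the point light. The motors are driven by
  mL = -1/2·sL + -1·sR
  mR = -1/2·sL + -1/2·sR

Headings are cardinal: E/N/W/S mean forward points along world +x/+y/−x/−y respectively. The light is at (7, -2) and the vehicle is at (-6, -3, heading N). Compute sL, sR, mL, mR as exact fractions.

left sensor world pos  = (-9, 0); dL² = 260
right sensor world pos = (-3, 0); dR² = 104
sL = 60/260 = 3/13
sR = 60/104 = 15/26
mL = -1/2·sL + -1·sR = -9/13
mR = -1/2·sL + -1/2·sR = -21/52

3/13 15/26 -9/13 -21/52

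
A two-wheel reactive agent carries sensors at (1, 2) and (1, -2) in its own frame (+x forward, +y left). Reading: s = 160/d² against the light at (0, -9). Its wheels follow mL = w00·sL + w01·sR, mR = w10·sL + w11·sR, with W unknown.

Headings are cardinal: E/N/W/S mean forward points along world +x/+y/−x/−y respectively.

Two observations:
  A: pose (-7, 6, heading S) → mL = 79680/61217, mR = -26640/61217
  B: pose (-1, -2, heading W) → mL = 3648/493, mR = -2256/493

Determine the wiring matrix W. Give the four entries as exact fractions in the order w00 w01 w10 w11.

1 1 -1 1/2

obs A: pose=(-7,6,S) → sL=160/221, sR=160/277, mL=79680/61217, mR=-26640/61217
obs B: pose=(-1,-2,W) → sL=160/29, sR=32/17, mL=3648/493, mR=-2256/493
sensor matrix S = [[160/221, 160/277], [160/29, 32/17]]; det S = -55050240/30179981
solve [mL_A; mL_B] = S·[w00; w01] and [mR_A; mR_B] = S·[w10; w11]:
  w00 = 1, w01 = 1, w10 = -1, w11 = 1/2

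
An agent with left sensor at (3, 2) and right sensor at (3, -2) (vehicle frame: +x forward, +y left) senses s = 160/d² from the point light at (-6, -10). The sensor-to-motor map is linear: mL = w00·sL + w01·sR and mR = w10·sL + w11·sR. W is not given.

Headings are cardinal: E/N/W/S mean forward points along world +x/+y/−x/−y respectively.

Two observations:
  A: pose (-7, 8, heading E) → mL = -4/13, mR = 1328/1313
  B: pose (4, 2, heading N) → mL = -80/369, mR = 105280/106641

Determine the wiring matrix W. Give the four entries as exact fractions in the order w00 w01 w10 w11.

obs A: pose=(-7,8,E) → sL=40/101, sR=8/13, mL=-4/13, mR=1328/1313
obs B: pose=(4,2,N) → sL=160/289, sR=160/369, mL=-80/369, mR=105280/106641
sensor matrix S = [[40/101, 8/13], [160/289, 160/369]]; det S = -23659520/140019633
solve [mL_A; mL_B] = S·[w00; w01] and [mR_A; mR_B] = S·[w10; w11]:
  w00 = 0, w01 = -1/2, w10 = 1, w11 = 1

0 -1/2 1 1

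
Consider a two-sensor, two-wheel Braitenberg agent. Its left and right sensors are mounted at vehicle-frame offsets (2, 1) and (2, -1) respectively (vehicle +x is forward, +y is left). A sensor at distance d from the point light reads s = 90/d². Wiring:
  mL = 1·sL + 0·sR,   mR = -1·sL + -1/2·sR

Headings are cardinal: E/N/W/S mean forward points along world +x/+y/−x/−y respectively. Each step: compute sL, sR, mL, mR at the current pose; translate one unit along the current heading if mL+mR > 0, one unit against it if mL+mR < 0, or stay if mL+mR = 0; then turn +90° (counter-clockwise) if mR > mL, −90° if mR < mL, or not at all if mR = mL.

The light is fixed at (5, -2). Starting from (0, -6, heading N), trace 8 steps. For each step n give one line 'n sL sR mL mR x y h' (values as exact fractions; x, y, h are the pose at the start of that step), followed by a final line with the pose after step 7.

0 9/4 9/2 9/4 -9/2 0 -6 N
1 18/5 2 18/5 -23/5 0 -7 E
2 45/37 45/49 45/37 -6075/3626 -1 -7 S
3 90/89 90/73 90/89 -10575/6497 -1 -6 W
4 9/4 9/2 9/4 -9/2 0 -6 N
5 18/5 2 18/5 -23/5 0 -7 E
6 45/37 45/49 45/37 -6075/3626 -1 -7 S
7 90/89 90/73 90/89 -10575/6497 -1 -6 W
final 0 -6 N

n=0: pose=(0,-6,N); sL=9/4, sR=9/2; mL=9/4, mR=-9/2; mL+mR=-9/4 → advance -1; mR−mL=-27/4 → turn -1·90°
n=1: pose=(0,-7,E); sL=18/5, sR=2; mL=18/5, mR=-23/5; mL+mR=-1 → advance -1; mR−mL=-41/5 → turn -1·90°
n=2: pose=(-1,-7,S); sL=45/37, sR=45/49; mL=45/37, mR=-6075/3626; mL+mR=-45/98 → advance -1; mR−mL=-10485/3626 → turn -1·90°
n=3: pose=(-1,-6,W); sL=90/89, sR=90/73; mL=90/89, mR=-10575/6497; mL+mR=-45/73 → advance -1; mR−mL=-17145/6497 → turn -1·90°
n=4: pose=(0,-6,N); sL=9/4, sR=9/2; mL=9/4, mR=-9/2; mL+mR=-9/4 → advance -1; mR−mL=-27/4 → turn -1·90°
n=5: pose=(0,-7,E); sL=18/5, sR=2; mL=18/5, mR=-23/5; mL+mR=-1 → advance -1; mR−mL=-41/5 → turn -1·90°
n=6: pose=(-1,-7,S); sL=45/37, sR=45/49; mL=45/37, mR=-6075/3626; mL+mR=-45/98 → advance -1; mR−mL=-10485/3626 → turn -1·90°
n=7: pose=(-1,-6,W); sL=90/89, sR=90/73; mL=90/89, mR=-10575/6497; mL+mR=-45/73 → advance -1; mR−mL=-17145/6497 → turn -1·90°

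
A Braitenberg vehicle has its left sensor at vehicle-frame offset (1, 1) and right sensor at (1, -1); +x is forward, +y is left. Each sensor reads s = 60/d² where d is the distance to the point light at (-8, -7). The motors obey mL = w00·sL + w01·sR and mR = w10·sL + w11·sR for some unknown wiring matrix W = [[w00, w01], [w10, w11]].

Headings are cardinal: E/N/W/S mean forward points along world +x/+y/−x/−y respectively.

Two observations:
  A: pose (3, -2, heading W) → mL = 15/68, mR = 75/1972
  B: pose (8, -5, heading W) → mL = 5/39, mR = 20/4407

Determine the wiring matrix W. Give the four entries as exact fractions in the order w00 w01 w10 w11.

0 1/2 1/2 -1/2

obs A: pose=(3,-2,W) → sL=15/29, sR=15/34, mL=15/68, mR=75/1972
obs B: pose=(8,-5,W) → sL=30/113, sR=10/39, mL=5/39, mR=20/4407
sensor matrix S = [[15/29, 15/34], [30/113, 10/39]]; det S = 11225/724217
solve [mL_A; mL_B] = S·[w00; w01] and [mR_A; mR_B] = S·[w10; w11]:
  w00 = 0, w01 = 1/2, w10 = 1/2, w11 = -1/2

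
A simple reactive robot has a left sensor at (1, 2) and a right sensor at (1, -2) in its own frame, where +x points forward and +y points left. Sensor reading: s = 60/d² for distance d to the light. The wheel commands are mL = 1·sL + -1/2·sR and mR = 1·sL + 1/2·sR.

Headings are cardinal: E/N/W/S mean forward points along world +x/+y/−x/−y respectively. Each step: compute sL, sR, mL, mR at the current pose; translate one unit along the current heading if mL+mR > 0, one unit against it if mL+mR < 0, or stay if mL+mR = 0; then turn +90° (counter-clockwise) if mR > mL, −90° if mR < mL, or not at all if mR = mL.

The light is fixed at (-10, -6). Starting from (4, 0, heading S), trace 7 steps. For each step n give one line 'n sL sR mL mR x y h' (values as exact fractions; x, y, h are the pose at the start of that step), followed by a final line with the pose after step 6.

0 60/281 60/169 1710/47489 18570/47489 4 0 S
1 30/137 10/39 485/5343 1855/5343 4 -1 E
2 12/41 12/65 534/2665 1026/2665 5 -1 N
3 15/53 3/13 231/1378 549/1378 5 0 W
4 60/281 60/169 1710/47489 18570/47489 4 0 S
5 30/137 10/39 485/5343 1855/5343 4 -1 E
6 12/41 12/65 534/2665 1026/2665 5 -1 N
final 5 0 W

n=0: pose=(4,0,S); sL=60/281, sR=60/169; mL=1710/47489, mR=18570/47489; mL+mR=120/281 → advance +1; mR−mL=60/169 → turn +1·90°
n=1: pose=(4,-1,E); sL=30/137, sR=10/39; mL=485/5343, mR=1855/5343; mL+mR=60/137 → advance +1; mR−mL=10/39 → turn +1·90°
n=2: pose=(5,-1,N); sL=12/41, sR=12/65; mL=534/2665, mR=1026/2665; mL+mR=24/41 → advance +1; mR−mL=12/65 → turn +1·90°
n=3: pose=(5,0,W); sL=15/53, sR=3/13; mL=231/1378, mR=549/1378; mL+mR=30/53 → advance +1; mR−mL=3/13 → turn +1·90°
n=4: pose=(4,0,S); sL=60/281, sR=60/169; mL=1710/47489, mR=18570/47489; mL+mR=120/281 → advance +1; mR−mL=60/169 → turn +1·90°
n=5: pose=(4,-1,E); sL=30/137, sR=10/39; mL=485/5343, mR=1855/5343; mL+mR=60/137 → advance +1; mR−mL=10/39 → turn +1·90°
n=6: pose=(5,-1,N); sL=12/41, sR=12/65; mL=534/2665, mR=1026/2665; mL+mR=24/41 → advance +1; mR−mL=12/65 → turn +1·90°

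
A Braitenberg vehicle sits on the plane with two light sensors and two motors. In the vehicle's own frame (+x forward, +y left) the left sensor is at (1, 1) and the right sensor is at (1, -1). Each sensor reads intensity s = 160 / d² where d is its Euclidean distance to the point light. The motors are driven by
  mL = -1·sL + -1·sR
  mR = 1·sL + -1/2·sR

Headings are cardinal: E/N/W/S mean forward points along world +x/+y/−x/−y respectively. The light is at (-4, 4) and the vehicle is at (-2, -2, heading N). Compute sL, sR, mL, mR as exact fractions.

left sensor world pos  = (-3, -1); dL² = 26
right sensor world pos = (-1, -1); dR² = 34
sL = 160/26 = 80/13
sR = 160/34 = 80/17
mL = -1·sL + -1·sR = -2400/221
mR = 1·sL + -1/2·sR = 840/221

80/13 80/17 -2400/221 840/221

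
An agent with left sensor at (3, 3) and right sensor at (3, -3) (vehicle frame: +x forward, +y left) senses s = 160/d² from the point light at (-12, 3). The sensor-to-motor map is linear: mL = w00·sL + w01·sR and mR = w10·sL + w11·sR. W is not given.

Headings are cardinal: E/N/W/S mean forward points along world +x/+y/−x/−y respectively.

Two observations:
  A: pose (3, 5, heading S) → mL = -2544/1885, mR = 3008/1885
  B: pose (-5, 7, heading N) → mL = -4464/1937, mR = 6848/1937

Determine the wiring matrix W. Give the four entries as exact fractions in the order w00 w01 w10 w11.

-1/2 -1 1 1

obs A: pose=(3,5,S) → sL=32/65, sR=32/29, mL=-2544/1885, mR=3008/1885
obs B: pose=(-5,7,N) → sL=32/13, sR=160/149, mL=-4464/1937, mR=6848/1937
sensor matrix S = [[32/65, 32/29], [32/13, 160/149]]; det S = -122880/56173
solve [mL_A; mL_B] = S·[w00; w01] and [mR_A; mR_B] = S·[w10; w11]:
  w00 = -1/2, w01 = -1, w10 = 1, w11 = 1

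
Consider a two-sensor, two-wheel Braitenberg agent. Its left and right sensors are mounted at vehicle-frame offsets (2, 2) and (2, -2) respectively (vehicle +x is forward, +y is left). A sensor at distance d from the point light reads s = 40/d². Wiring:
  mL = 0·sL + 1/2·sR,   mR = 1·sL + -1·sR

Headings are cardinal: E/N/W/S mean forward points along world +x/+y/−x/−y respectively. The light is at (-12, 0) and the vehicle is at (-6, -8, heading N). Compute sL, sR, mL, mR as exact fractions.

10/13 2/5 1/5 24/65

left sensor world pos  = (-8, -6); dL² = 52
right sensor world pos = (-4, -6); dR² = 100
sL = 40/52 = 10/13
sR = 40/100 = 2/5
mL = 0·sL + 1/2·sR = 1/5
mR = 1·sL + -1·sR = 24/65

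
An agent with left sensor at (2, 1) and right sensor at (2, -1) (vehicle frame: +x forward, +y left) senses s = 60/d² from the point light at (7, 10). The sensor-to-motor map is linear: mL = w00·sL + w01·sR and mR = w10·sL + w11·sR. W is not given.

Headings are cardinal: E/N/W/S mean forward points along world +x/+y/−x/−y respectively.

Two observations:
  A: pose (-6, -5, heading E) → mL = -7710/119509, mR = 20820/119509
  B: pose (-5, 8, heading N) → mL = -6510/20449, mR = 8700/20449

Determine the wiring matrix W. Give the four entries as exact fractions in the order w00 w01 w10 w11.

1/2 -1 1/2 1/2

obs A: pose=(-6,-5,E) → sL=60/317, sR=60/377, mL=-7710/119509, mR=20820/119509
obs B: pose=(-5,8,N) → sL=60/169, sR=60/121, mL=-6510/20449, mR=8700/20449
sensor matrix S = [[60/317, 60/377], [60/169, 60/121]]; det S = 91281600/2443839541
solve [mL_A; mL_B] = S·[w00; w01] and [mR_A; mR_B] = S·[w10; w11]:
  w00 = 1/2, w01 = -1, w10 = 1/2, w11 = 1/2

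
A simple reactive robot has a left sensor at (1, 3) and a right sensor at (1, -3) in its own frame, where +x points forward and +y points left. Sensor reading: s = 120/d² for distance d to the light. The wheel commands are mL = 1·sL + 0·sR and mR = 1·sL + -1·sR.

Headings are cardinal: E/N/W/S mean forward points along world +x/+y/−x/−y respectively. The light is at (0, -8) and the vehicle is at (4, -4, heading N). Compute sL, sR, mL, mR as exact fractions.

60/13 60/37 60/13 1440/481

left sensor world pos  = (1, -3); dL² = 26
right sensor world pos = (7, -3); dR² = 74
sL = 120/26 = 60/13
sR = 120/74 = 60/37
mL = 1·sL + 0·sR = 60/13
mR = 1·sL + -1·sR = 1440/481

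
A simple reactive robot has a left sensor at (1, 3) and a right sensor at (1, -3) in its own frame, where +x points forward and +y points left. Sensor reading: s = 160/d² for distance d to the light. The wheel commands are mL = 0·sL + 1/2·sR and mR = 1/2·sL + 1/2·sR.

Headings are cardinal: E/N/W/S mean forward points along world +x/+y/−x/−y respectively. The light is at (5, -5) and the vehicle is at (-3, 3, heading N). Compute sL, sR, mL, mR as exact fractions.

80/101 80/53 40/53 6160/5353

left sensor world pos  = (-6, 4); dL² = 202
right sensor world pos = (0, 4); dR² = 106
sL = 160/202 = 80/101
sR = 160/106 = 80/53
mL = 0·sL + 1/2·sR = 40/53
mR = 1/2·sL + 1/2·sR = 6160/5353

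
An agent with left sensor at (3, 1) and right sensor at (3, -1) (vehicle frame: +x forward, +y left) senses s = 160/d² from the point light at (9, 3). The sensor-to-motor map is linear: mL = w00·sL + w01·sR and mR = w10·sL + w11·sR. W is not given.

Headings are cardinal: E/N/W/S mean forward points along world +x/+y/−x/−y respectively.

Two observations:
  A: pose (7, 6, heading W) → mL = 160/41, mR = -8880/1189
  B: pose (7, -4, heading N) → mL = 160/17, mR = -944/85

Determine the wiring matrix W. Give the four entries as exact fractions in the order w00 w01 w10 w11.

0 1 -1 -1/2

obs A: pose=(7,6,W) → sL=160/29, sR=160/41, mL=160/41, mR=-8880/1189
obs B: pose=(7,-4,N) → sL=32/5, sR=160/17, mL=160/17, mR=-944/85
sensor matrix S = [[160/29, 160/41], [32/5, 160/17]]; det S = 544768/20213
solve [mL_A; mL_B] = S·[w00; w01] and [mR_A; mR_B] = S·[w10; w11]:
  w00 = 0, w01 = 1, w10 = -1, w11 = -1/2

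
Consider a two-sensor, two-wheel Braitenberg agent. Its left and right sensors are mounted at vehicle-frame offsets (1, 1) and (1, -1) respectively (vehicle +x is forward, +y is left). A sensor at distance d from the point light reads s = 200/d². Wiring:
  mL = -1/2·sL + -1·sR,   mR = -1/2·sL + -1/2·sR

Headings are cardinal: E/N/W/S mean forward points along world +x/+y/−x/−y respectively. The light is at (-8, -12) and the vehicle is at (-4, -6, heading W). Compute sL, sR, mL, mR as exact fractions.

left sensor world pos  = (-5, -7); dL² = 34
right sensor world pos = (-5, -5); dR² = 58
sL = 200/34 = 100/17
sR = 200/58 = 100/29
mL = -1/2·sL + -1·sR = -3150/493
mR = -1/2·sL + -1/2·sR = -2300/493

100/17 100/29 -3150/493 -2300/493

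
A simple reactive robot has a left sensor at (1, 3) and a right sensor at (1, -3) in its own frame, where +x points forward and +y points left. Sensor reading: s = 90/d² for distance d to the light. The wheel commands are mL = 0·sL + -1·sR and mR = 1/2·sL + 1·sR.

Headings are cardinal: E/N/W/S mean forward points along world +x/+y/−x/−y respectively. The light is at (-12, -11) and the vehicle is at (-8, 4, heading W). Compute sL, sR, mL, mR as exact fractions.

10/17 10/37 -10/37 355/629

left sensor world pos  = (-9, 1); dL² = 153
right sensor world pos = (-9, 7); dR² = 333
sL = 90/153 = 10/17
sR = 90/333 = 10/37
mL = 0·sL + -1·sR = -10/37
mR = 1/2·sL + 1·sR = 355/629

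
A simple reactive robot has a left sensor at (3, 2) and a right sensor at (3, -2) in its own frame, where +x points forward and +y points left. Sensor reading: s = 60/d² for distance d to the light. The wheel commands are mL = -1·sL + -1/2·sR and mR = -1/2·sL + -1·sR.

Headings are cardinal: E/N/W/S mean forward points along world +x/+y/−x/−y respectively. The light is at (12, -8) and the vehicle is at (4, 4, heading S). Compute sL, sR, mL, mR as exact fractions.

20/39 60/181 -4790/7059 -4150/7059

left sensor world pos  = (6, 1); dL² = 117
right sensor world pos = (2, 1); dR² = 181
sL = 60/117 = 20/39
sR = 60/181 = 60/181
mL = -1·sL + -1/2·sR = -4790/7059
mR = -1/2·sL + -1·sR = -4150/7059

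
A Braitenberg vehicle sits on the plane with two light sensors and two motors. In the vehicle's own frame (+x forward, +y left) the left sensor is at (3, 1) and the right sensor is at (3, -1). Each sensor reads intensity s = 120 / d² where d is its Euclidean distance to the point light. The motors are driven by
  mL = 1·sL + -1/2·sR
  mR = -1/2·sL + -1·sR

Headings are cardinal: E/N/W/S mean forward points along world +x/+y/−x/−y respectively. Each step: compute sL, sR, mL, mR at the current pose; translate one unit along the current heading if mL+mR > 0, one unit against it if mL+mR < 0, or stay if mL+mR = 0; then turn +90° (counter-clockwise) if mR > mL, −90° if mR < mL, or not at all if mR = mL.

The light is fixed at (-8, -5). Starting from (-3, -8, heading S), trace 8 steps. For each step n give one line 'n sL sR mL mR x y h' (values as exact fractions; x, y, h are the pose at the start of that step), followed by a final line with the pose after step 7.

0 5/3 30/13 20/39 -245/78 -3 -8 S
1 120/13 24 -36/13 -372/13 -3 -7 W
2 60/13 12/5 222/65 -306/65 -2 -7 N
3 24/17 120/97 1308/1649 -3204/1649 -2 -8 E
4 5/3 30/13 20/39 -245/78 -3 -8 S
5 120/13 24 -36/13 -372/13 -3 -7 W
6 60/13 12/5 222/65 -306/65 -2 -7 N
7 24/17 120/97 1308/1649 -3204/1649 -2 -8 E
final -3 -8 S

n=0: pose=(-3,-8,S); sL=5/3, sR=30/13; mL=20/39, mR=-245/78; mL+mR=-205/78 → advance -1; mR−mL=-95/26 → turn -1·90°
n=1: pose=(-3,-7,W); sL=120/13, sR=24; mL=-36/13, mR=-372/13; mL+mR=-408/13 → advance -1; mR−mL=-336/13 → turn -1·90°
n=2: pose=(-2,-7,N); sL=60/13, sR=12/5; mL=222/65, mR=-306/65; mL+mR=-84/65 → advance -1; mR−mL=-528/65 → turn -1·90°
n=3: pose=(-2,-8,E); sL=24/17, sR=120/97; mL=1308/1649, mR=-3204/1649; mL+mR=-1896/1649 → advance -1; mR−mL=-4512/1649 → turn -1·90°
n=4: pose=(-3,-8,S); sL=5/3, sR=30/13; mL=20/39, mR=-245/78; mL+mR=-205/78 → advance -1; mR−mL=-95/26 → turn -1·90°
n=5: pose=(-3,-7,W); sL=120/13, sR=24; mL=-36/13, mR=-372/13; mL+mR=-408/13 → advance -1; mR−mL=-336/13 → turn -1·90°
n=6: pose=(-2,-7,N); sL=60/13, sR=12/5; mL=222/65, mR=-306/65; mL+mR=-84/65 → advance -1; mR−mL=-528/65 → turn -1·90°
n=7: pose=(-2,-8,E); sL=24/17, sR=120/97; mL=1308/1649, mR=-3204/1649; mL+mR=-1896/1649 → advance -1; mR−mL=-4512/1649 → turn -1·90°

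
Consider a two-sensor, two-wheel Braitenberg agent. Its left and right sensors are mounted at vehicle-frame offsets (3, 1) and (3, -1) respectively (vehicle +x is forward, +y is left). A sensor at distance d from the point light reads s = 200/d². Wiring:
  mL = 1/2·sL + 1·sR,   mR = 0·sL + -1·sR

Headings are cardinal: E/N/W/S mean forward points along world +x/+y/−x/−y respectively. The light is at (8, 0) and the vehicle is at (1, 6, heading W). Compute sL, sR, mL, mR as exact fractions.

left sensor world pos  = (-2, 5); dL² = 125
right sensor world pos = (-2, 7); dR² = 149
sL = 200/125 = 8/5
sR = 200/149 = 200/149
mL = 1/2·sL + 1·sR = 1596/745
mR = 0·sL + -1·sR = -200/149

8/5 200/149 1596/745 -200/149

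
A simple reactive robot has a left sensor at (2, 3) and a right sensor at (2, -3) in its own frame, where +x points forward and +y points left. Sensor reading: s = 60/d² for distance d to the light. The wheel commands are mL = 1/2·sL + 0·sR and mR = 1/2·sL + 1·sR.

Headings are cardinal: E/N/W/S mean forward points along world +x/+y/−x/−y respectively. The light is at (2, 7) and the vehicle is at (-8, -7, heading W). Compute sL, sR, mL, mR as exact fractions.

left sensor world pos  = (-10, -10); dL² = 433
right sensor world pos = (-10, -4); dR² = 265
sL = 60/433 = 60/433
sR = 60/265 = 12/53
mL = 1/2·sL + 0·sR = 30/433
mR = 1/2·sL + 1·sR = 6786/22949

60/433 12/53 30/433 6786/22949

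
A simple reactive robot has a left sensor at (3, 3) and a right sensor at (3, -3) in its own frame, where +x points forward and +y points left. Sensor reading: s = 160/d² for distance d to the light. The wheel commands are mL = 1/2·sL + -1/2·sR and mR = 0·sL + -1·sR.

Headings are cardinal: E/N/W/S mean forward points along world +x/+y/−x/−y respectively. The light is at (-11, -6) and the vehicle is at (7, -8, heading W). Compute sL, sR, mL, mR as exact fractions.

left sensor world pos  = (4, -11); dL² = 250
right sensor world pos = (4, -5); dR² = 226
sL = 160/250 = 16/25
sR = 160/226 = 80/113
mL = 1/2·sL + -1/2·sR = -96/2825
mR = 0·sL + -1·sR = -80/113

16/25 80/113 -96/2825 -80/113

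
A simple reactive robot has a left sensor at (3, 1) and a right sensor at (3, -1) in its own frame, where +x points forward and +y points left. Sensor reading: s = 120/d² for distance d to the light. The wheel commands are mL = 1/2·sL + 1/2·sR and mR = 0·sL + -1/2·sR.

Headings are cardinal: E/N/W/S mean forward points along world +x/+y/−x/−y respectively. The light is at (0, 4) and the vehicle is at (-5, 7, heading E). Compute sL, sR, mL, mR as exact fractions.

6 15 21/2 -15/2

left sensor world pos  = (-2, 8); dL² = 20
right sensor world pos = (-2, 6); dR² = 8
sL = 120/20 = 6
sR = 120/8 = 15
mL = 1/2·sL + 1/2·sR = 21/2
mR = 0·sL + -1/2·sR = -15/2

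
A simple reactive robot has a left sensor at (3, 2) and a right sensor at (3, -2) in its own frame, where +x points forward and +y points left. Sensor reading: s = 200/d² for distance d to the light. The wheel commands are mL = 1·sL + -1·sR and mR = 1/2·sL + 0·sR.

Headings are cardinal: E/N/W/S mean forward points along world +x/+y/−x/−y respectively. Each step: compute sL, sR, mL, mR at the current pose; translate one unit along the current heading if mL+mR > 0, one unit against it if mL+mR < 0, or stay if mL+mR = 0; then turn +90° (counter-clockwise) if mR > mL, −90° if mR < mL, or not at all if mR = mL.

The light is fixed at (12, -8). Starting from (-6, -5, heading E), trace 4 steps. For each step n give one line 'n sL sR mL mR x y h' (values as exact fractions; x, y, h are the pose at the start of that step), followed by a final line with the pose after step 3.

0 4/5 100/113 -48/565 2/5 -6 -5 E
1 200/397 200/261 -27200/103617 100/397 -5 -5 N
2 1/2 25/52 1/52 1/4 -5 -6 W
3 200/257 200/401 28800/103057 100/257 -6 -6 S
final -6 -7 E

n=0: pose=(-6,-5,E); sL=4/5, sR=100/113; mL=-48/565, mR=2/5; mL+mR=178/565 → advance +1; mR−mL=274/565 → turn +1·90°
n=1: pose=(-5,-5,N); sL=200/397, sR=200/261; mL=-27200/103617, mR=100/397; mL+mR=-1100/103617 → advance -1; mR−mL=53300/103617 → turn +1·90°
n=2: pose=(-5,-6,W); sL=1/2, sR=25/52; mL=1/52, mR=1/4; mL+mR=7/26 → advance +1; mR−mL=3/13 → turn +1·90°
n=3: pose=(-6,-6,S); sL=200/257, sR=200/401; mL=28800/103057, mR=100/257; mL+mR=68900/103057 → advance +1; mR−mL=11300/103057 → turn +1·90°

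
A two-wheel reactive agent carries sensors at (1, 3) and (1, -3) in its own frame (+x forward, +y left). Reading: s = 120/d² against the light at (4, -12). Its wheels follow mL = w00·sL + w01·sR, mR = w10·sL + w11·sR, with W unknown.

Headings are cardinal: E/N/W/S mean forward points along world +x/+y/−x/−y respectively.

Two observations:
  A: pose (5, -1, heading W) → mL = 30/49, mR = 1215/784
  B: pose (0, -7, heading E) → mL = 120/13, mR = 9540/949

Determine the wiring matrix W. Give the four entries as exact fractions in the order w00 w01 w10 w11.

0 1 1/2 1

obs A: pose=(5,-1,W) → sL=15/8, sR=30/49, mL=30/49, mR=1215/784
obs B: pose=(0,-7,E) → sL=120/73, sR=120/13, mL=120/13, mR=9540/949
sensor matrix S = [[15/8, 30/49], [120/73, 120/13]]; det S = 758025/46501
solve [mL_A; mL_B] = S·[w00; w01] and [mR_A; mR_B] = S·[w10; w11]:
  w00 = 0, w01 = 1, w10 = 1/2, w11 = 1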